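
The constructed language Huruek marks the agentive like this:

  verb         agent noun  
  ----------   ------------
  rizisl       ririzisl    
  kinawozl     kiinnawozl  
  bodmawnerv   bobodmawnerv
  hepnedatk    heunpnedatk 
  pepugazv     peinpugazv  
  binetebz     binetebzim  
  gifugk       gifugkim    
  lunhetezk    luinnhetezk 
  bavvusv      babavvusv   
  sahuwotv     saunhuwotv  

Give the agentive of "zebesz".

zezebesz

bodmawnerv and pepugazv both end in -v yet inflect differently (bobodmawnerv, peinpugazv), so the final letter is not what conditions the rule; the second-to-last letter is.
"zebesz" has second-to-last letter 's'. The stems whose second-to-last letter is 's' (bavvusv → babavvusv, rizisl → ririzisl) repeat the first consonant+vowel as a prefix.
So zebesz → zezebesz.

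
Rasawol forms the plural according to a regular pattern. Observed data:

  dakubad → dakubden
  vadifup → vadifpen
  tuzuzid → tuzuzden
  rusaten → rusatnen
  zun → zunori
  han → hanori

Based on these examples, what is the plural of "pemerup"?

pemerpen

rusaten and zun both end in -n yet inflect differently (rusatnen, zunori), so the final letter is not what conditions the rule; the number of vowels is.
"pemerup" has 3 vowels. The stems with 3 vowels (dakubad → dakubden, vadifup → vadifpen, tuzuzid → tuzuzden) delete the last vowel and add -en.
The other pattern: stems with 1 vowel add -ori.
So pemerup → pemerpen.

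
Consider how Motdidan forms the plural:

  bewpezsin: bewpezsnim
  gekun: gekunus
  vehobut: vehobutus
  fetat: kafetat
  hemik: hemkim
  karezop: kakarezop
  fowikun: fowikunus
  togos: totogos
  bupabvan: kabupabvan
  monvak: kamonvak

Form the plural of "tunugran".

gekun and bupabvan both end in -n yet inflect differently (gekunus, kabupabvan), so the final letter is not what conditions the rule; the last vowel is.
"tunugran" has last vowel 'a'. The stems whose last vowel is 'a' (bupabvan → kabupabvan, fetat → kafetat, monvak → kamonvak) add the prefix ka-.
The other patterns: stems whose last vowel is 'o' repeat the first consonant+vowel as a prefix; stems whose last vowel is 'u' add -us; stems whose last vowel is 'i' delete the last vowel and add -im.
So tunugran → katunugran.

katunugran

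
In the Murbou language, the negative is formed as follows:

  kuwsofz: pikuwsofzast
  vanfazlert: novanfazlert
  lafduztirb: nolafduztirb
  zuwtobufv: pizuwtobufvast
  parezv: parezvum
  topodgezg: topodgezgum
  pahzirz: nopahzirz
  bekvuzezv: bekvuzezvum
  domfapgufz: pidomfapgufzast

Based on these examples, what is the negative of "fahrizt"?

fahriztum

zuwtobufv and parezv both end in -v yet inflect differently (pizuwtobufvast, parezvum), so the final letter is not what conditions the rule; the second-to-last letter is.
"fahrizt" has second-to-last letter 'z'. The stems whose second-to-last letter is 'z' (parezv → parezvum, topodgezg → topodgezgum, bekvuzezv → bekvuzezvum) add -um.
So fahrizt → fahriztum.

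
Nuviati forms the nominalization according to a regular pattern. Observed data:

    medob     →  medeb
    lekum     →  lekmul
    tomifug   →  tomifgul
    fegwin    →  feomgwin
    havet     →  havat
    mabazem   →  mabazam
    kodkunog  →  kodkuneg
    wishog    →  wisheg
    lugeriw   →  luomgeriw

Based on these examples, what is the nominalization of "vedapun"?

tomifug and wishog both end in -g yet inflect differently (tomifgul, wisheg), so the final letter is not what conditions the rule; the last vowel is.
"vedapun" has last vowel 'u'. The stems whose last vowel is 'u' (lekum → lekmul, tomifug → tomifgul) delete the last vowel and add -ul.
The other patterns: stems whose last vowel is 'o' change the last vowel to 'e'; stems whose last vowel is 'i' insert -om- after the first vowel; stems whose last vowel is 'e' change the last vowel to 'a'.
So vedapun → vedapnul.

vedapnul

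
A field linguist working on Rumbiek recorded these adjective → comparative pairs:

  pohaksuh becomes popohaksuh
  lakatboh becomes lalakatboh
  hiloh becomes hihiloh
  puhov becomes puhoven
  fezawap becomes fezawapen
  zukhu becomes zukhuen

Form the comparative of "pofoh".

lakatboh and puhov both have last vowel 'o' yet inflect differently (lalakatboh, puhoven), so the last vowel is not what conditions the rule; the final letter is.
"pofoh" ends in -h. The stems ending in -h (pohaksuh → popohaksuh, lakatboh → lalakatboh, hiloh → hihiloh) repeat the first consonant+vowel as a prefix.
The other pattern: stems ending in -p, -u or -v add -en.
So pofoh → popofoh.

popofoh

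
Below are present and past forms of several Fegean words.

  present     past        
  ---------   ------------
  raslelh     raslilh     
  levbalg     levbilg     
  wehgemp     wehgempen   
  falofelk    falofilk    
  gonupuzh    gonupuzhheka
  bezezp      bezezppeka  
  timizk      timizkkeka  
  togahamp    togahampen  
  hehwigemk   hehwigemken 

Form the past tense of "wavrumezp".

falofelk and hehwigemk both end in -k yet inflect differently (falofilk, hehwigemken), so the final letter is not what conditions the rule; the second-to-last letter is.
"wavrumezp" has second-to-last letter 'z'. The stems whose second-to-last letter is 'z' (timizk → timizkkeka, gonupuzh → gonupuzhheka, bezezp → bezezppeka) double the final consonant and add -eka.
The other patterns: stems whose second-to-last letter is 'l' change the last vowel to 'i'; stems whose second-to-last letter is 'm' add -en.
So wavrumezp → wavrumezppeka.

wavrumezppeka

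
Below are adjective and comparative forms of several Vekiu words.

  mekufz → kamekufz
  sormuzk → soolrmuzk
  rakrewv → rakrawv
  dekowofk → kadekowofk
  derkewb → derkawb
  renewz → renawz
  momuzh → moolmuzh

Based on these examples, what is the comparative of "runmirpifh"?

karunmirpifh

"runmirpifh" has second-to-last letter 'f'. The stems whose second-to-last letter is 'f' (mekufz → kamekufz, dekowofk → kadekowofk) add the prefix ka-.
The other patterns: stems whose second-to-last letter is 'z' insert -ol- after the first vowel; stems whose second-to-last letter is 'w' change the last vowel to 'a'.
So runmirpifh → karunmirpifh.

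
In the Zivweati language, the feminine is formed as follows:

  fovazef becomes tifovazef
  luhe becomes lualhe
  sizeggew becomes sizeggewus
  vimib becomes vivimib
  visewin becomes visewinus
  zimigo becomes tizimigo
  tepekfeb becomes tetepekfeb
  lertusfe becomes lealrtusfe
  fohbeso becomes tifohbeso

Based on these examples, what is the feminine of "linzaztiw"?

tepekfeb and lertusfe both have last vowel 'e' yet inflect differently (tetepekfeb, lealrtusfe), so the last vowel is not what conditions the rule; the final letter is.
"linzaztiw" ends in -w. The one such stem in the data (sizeggew → sizeggewus) adds -us, so the same rule applies.
The other patterns: stems ending in -b repeat the first consonant+vowel as a prefix; stems ending in -e insert -al- after the first vowel; stems ending in -f or -o add the prefix ti-.
So linzaztiw → linzaztiwus.

linzaztiwus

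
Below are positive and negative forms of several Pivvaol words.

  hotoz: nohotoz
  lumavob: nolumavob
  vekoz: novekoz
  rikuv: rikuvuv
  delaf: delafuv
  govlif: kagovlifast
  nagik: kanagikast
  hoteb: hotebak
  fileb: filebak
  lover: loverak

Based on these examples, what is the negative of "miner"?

delaf and govlif both end in -f yet inflect differently (delafuv, kagovlifast), so the final letter is not what conditions the rule; the last vowel is.
"miner" has last vowel 'e'. The stems whose last vowel is 'e' (hoteb → hotebak, fileb → filebak, lover → loverak) add -ak.
So miner → minerak.

minerak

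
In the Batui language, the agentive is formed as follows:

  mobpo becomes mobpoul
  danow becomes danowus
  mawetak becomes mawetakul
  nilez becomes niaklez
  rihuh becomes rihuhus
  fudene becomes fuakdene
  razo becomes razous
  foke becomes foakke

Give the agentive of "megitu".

megituul

"megitu" begins with m-. The stems beginning with m- (mobpo → mobpoul, mawetak → mawetakul) add -ul.
The other patterns: stems beginning with d- or r- add -us; stems beginning with f- or n- insert -ak- after the first vowel.
So megitu → megituul.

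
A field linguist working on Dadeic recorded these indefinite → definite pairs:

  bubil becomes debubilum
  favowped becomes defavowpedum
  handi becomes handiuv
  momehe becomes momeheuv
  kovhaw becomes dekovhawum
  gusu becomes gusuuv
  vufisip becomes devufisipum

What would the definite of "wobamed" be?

"wobamed" ends in a consonant. The stems ending in a consonant (kovhaw → dekovhawum, bubil → debubilum, vufisip → devufisipum) add de- … -um around the stem.
So wobamed → dewobamedum.

dewobamedum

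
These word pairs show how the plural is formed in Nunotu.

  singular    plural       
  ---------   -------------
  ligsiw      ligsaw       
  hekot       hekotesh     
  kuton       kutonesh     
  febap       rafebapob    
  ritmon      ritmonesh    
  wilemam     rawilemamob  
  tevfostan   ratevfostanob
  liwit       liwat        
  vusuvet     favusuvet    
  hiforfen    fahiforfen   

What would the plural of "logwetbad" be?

ralogwetbadob

tevfostan and kuton both end in -n yet inflect differently (ratevfostanob, kutonesh), so the final letter is not what conditions the rule; the last vowel is.
"logwetbad" has last vowel 'a'. The stems whose last vowel is 'a' (tevfostan → ratevfostanob, febap → rafebapob, wilemam → rawilemamob) add ra- … -ob around the stem.
The other patterns: stems whose last vowel is 'o' add -esh; stems whose last vowel is 'e' add the prefix fa-; stems whose last vowel is 'i' change the last vowel to 'a'.
So logwetbad → ralogwetbadob.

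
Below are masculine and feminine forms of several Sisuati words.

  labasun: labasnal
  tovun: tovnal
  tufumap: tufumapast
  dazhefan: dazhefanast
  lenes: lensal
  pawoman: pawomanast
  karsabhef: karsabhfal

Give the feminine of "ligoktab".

"ligoktab" has last vowel 'a'. The stems whose last vowel is 'a' (pawoman → pawomanast, tufumap → tufumapast, dazhefan → dazhefanast) add -ast.
So ligoktab → ligoktabast.

ligoktabast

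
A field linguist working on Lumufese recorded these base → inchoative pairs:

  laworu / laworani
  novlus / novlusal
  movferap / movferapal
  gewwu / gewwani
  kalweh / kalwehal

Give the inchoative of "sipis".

sipisal

"sipis" ends in a consonant. The stems ending in a consonant (kalweh → kalwehal, novlus → novlusal, movferap → movferapal) add -al.
So sipis → sipisal.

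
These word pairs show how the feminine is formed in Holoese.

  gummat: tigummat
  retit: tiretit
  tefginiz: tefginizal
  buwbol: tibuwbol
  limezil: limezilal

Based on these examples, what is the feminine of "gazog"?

limezil and buwbol both end in -l yet inflect differently (limezilal, tibuwbol), so the final letter is not what conditions the rule; the number of vowels is.
"gazog" has 2 vowels. The stems with 2 vowels (retit → tiretit, buwbol → tibuwbol, gummat → tigummat) add the prefix ti-.
The other pattern: stems with 3 vowels add -al.
So gazog → tigazog.

tigazog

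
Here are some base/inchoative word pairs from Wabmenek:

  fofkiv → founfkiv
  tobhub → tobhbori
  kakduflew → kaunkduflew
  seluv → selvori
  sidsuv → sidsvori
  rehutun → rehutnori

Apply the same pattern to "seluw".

sidsuv and fofkiv both end in -v yet inflect differently (sidsvori, founfkiv), so the final letter is not what conditions the rule; the last vowel is.
"seluw" has last vowel 'u'. The stems whose last vowel is 'u' (sidsuv → sidsvori, seluv → selvori, rehutun → rehutnori) delete the last vowel and add -ori.
The other pattern: stems whose last vowel is 'e' or 'i' insert -un- after the first vowel.
So seluw → selwori.

selwori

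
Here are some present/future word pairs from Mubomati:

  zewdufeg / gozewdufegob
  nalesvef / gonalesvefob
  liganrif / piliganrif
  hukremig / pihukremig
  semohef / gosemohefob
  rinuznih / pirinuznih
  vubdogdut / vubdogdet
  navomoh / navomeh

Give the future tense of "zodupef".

gozodupefob

nalesvef and liganrif both end in -f yet inflect differently (gonalesvefob, piliganrif), so the final letter is not what conditions the rule; the last vowel is.
"zodupef" has last vowel 'e'. The stems whose last vowel is 'e' (nalesvef → gonalesvefob, semohef → gosemohefob, zewdufeg → gozewdufegob) add go- … -ob around the stem.
So zodupef → gozodupefob.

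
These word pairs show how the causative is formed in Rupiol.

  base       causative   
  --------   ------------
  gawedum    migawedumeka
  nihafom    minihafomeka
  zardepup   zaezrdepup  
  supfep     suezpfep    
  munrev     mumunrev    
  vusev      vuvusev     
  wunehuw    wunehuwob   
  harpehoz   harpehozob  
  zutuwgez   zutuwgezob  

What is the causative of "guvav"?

guguvav

gawedum and zardepup both have last vowel 'u' yet inflect differently (migawedumeka, zaezrdepup), so the last vowel is not what conditions the rule; the final letter is.
"guvav" ends in -v. The stems ending in -v (munrev → mumunrev, vusev → vuvusev) repeat the first consonant+vowel as a prefix.
The other patterns: stems ending in -m add mi- … -eka around the stem; stems ending in -p insert -ez- after the first vowel; stems ending in -w or -z add -ob.
So guvav → guguvav.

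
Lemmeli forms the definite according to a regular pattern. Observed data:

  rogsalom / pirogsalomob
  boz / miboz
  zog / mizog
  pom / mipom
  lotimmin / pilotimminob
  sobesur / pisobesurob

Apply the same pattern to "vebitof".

"vebitof" has 3 vowels. The stems with 3 vowels (sobesur → pisobesurob, rogsalom → pirogsalomob, lotimmin → pilotimminob) add pi- … -ob around the stem.
So vebitof → pivebitofob.

pivebitofob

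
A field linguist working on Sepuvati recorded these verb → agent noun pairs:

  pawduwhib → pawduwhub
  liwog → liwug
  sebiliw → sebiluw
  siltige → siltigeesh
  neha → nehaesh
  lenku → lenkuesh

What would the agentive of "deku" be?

sebiliw and siltige both begin with s- yet inflect differently (sebiluw, siltigeesh), so the first letter is not what conditions the rule; whether the stem ends in a vowel or a consonant is.
"deku" ends in a vowel. The stems ending in a vowel (siltige → siltigeesh, neha → nehaesh, lenku → lenkuesh) add -esh.
So deku → dekuesh.

dekuesh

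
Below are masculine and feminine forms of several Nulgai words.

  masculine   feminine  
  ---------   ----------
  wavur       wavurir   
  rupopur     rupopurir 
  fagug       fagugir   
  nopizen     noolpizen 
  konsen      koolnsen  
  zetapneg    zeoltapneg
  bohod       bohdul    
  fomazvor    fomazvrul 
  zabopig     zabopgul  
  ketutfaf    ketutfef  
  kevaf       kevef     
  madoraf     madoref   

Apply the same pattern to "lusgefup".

lusgefupir

fagug and zetapneg both end in -g yet inflect differently (fagugir, zeoltapneg), so the final letter is not what conditions the rule; the last vowel is.
"lusgefup" has last vowel 'u'. The stems whose last vowel is 'u' (wavur → wavurir, rupopur → rupopurir, fagug → fagugir) add -ir.
So lusgefup → lusgefupir.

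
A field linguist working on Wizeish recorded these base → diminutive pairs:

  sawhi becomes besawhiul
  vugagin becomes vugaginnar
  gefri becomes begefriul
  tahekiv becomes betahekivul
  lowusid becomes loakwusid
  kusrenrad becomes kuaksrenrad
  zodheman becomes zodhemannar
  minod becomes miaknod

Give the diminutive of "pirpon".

pirponnar

sawhi and lowusid both have last vowel 'i' yet inflect differently (besawhiul, loakwusid), so the last vowel is not what conditions the rule; the final letter is.
"pirpon" ends in -n. The stems ending in -n (zodheman → zodhemannar, vugagin → vugaginnar) double the final consonant and add -ar.
So pirpon → pirponnar.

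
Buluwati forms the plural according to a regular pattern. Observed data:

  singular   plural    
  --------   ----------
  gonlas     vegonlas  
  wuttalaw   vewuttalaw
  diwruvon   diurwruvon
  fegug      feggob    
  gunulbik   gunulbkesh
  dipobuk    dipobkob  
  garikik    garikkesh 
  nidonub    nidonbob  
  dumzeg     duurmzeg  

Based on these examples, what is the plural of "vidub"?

vidbob

"vidub" has last vowel 'u'. The stems whose last vowel is 'u' (nidonub → nidonbob, dipobuk → dipobkob, fegug → feggob) delete the last vowel and add -ob.
The other patterns: stems whose last vowel is 'a' add the prefix ve-; stems whose last vowel is 'i' delete the last vowel and add -esh; stems whose last vowel is 'e' or 'o' insert -ur- after the first vowel.
So vidub → vidbob.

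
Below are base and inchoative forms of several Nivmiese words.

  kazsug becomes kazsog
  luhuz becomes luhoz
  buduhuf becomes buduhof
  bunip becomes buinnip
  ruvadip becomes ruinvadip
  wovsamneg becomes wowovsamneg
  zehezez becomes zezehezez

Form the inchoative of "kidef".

kikidef

"kidef" has last vowel 'e'. The stems whose last vowel is 'e' (wovsamneg → wowovsamneg, zehezez → zezehezez) repeat the first consonant+vowel as a prefix.
So kidef → kikidef.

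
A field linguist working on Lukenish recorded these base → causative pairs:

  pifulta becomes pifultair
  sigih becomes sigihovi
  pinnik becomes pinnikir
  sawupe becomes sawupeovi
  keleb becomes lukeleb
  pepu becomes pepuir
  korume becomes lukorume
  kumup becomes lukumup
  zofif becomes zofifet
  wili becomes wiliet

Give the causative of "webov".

"webov" begins with w-. The one such stem in the data (wili → wiliet) adds -et, so the same rule applies.
The other patterns: stems beginning with k- add the prefix lu-; stems beginning with s- add -ovi; stems beginning with p- add -ir.
So webov → webovet.

webovet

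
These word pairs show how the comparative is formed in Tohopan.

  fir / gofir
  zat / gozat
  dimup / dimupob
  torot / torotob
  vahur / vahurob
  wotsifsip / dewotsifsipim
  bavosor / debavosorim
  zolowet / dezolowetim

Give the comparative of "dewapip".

dedewapipim

zat and torot both end in -t yet inflect differently (gozat, torotob), so the final letter is not what conditions the rule; the number of vowels is.
"dewapip" has 3 vowels. The stems with 3 vowels (wotsifsip → dewotsifsipim, bavosor → debavosorim, zolowet → dezolowetim) add de- … -im around the stem.
The other patterns: stems with 1 vowel add the prefix go-; stems with 2 vowels add -ob.
So dewapip → dedewapipim.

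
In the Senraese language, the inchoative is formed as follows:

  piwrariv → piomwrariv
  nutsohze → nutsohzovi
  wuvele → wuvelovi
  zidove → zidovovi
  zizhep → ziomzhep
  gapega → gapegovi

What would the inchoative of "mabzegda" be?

mabzegdovi

"mabzegda" ends in -a. The one such stem in the data (gapega → gapegovi) drops the final letter and adds -ovi (as do nutsohze, zidove), so the same rule applies.
The other pattern: stems ending in -p or -v insert -om- after the first vowel.
So mabzegda → mabzegdovi.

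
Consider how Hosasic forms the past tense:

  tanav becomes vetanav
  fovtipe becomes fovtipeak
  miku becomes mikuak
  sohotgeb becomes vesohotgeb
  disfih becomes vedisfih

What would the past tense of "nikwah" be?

venikwah

sohotgeb and fovtipe both have last vowel 'e' yet inflect differently (vesohotgeb, fovtipeak), so the last vowel is not what conditions the rule; whether the stem ends in a vowel or a consonant is.
"nikwah" ends in a consonant. The stems ending in a consonant (disfih → vedisfih, tanav → vetanav, sohotgeb → vesohotgeb) add the prefix ve-.
So nikwah → venikwah.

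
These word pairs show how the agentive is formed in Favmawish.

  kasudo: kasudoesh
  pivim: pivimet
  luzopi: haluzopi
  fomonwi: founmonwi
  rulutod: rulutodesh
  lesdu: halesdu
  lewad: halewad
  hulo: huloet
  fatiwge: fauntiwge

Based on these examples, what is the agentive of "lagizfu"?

fomonwi and luzopi both end in -i yet inflect differently (founmonwi, haluzopi), so the final letter is not what conditions the rule; the first letter is.
"lagizfu" begins with l-. The stems beginning with l- (lewad → halewad, lesdu → halesdu, luzopi → haluzopi) add the prefix ha-.
So lagizfu → halagizfu.

halagizfu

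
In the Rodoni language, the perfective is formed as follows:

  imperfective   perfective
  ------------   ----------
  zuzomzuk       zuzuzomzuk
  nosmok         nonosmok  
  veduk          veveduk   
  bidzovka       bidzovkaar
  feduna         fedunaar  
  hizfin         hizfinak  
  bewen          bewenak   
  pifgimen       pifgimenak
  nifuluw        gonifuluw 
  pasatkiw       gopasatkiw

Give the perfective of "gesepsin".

gesepsinak

zuzomzuk and nifuluw both have last vowel 'u' yet inflect differently (zuzuzomzuk, gonifuluw), so the last vowel is not what conditions the rule; the final letter is.
"gesepsin" ends in -n. The stems ending in -n (hizfin → hizfinak, bewen → bewenak, pifgimen → pifgimenak) add -ak.
The other patterns: stems ending in -k repeat the first consonant+vowel as a prefix; stems ending in -a add -ar; stems ending in -w add the prefix go-.
So gesepsin → gesepsinak.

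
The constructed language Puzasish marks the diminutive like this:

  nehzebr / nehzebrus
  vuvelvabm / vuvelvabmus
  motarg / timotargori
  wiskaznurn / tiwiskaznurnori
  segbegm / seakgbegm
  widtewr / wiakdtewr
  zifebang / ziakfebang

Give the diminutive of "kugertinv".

vuvelvabm and segbegm both end in -m yet inflect differently (vuvelvabmus, seakgbegm), so the final letter is not what conditions the rule; the second-to-last letter is.
"kugertinv" has second-to-last letter 'n'. The one such stem in the data (zifebang → ziakfebang) inserts -ak- after the first vowel (as do segbegm, widtewr), so the same rule applies.
The other patterns: stems whose second-to-last letter is 'b' add -us; stems whose second-to-last letter is 'r' add ti- … -ori around the stem.
So kugertinv → kuakgertinv.

kuakgertinv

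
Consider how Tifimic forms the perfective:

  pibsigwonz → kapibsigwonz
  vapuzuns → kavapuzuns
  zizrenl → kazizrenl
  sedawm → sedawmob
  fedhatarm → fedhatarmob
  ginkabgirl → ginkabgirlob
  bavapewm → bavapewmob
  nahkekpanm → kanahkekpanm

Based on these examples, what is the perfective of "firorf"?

firorfob

"firorf" has second-to-last letter 'r'. The stems whose second-to-last letter is 'r' (ginkabgirl → ginkabgirlob, fedhatarm → fedhatarmob) add -ob.
So firorf → firorfob.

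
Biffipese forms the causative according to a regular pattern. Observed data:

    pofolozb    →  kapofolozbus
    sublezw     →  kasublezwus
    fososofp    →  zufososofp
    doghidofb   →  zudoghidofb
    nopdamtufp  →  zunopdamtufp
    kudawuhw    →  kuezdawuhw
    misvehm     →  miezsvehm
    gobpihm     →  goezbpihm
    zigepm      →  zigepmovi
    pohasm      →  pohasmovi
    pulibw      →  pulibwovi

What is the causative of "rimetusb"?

pofolozb and doghidofb both end in -b yet inflect differently (kapofolozbus, zudoghidofb), so the final letter is not what conditions the rule; the second-to-last letter is.
"rimetusb" has second-to-last letter 's'. The one such stem in the data (pohasm → pohasmovi) adds -ovi, so the same rule applies.
So rimetusb → rimetusbovi.

rimetusbovi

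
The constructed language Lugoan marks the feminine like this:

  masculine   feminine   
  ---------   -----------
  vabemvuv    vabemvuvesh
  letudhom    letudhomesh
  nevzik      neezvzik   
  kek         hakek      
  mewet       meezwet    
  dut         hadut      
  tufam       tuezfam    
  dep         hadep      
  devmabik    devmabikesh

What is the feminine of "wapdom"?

waezpdom

kek and nevzik both end in -k yet inflect differently (hakek, neezvzik), so the final letter is not what conditions the rule; the number of vowels is.
"wapdom" has 2 vowels. The stems with 2 vowels (tufam → tuezfam, nevzik → neezvzik, mewet → meezwet) insert -ez- after the first vowel.
So wapdom → waezpdom.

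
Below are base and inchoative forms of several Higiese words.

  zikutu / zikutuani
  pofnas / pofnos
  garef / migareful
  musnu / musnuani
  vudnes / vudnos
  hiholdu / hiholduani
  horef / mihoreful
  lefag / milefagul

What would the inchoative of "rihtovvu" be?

lefag and pofnas both have last vowel 'a' yet inflect differently (milefagul, pofnos), so the last vowel is not what conditions the rule; the final letter is.
"rihtovvu" ends in -u. The stems ending in -u (hiholdu → hiholduani, musnu → musnuani, zikutu → zikutuani) add -ani.
So rihtovvu → rihtovvuani.

rihtovvuani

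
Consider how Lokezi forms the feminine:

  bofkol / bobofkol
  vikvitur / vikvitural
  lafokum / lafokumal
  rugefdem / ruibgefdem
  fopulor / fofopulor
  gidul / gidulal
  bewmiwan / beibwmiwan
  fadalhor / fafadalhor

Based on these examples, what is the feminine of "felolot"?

vikvitur and fadalhor both end in -r yet inflect differently (vikvitural, fafadalhor), so the final letter is not what conditions the rule; the last vowel is.
"felolot" has last vowel 'o'. The stems whose last vowel is 'o' (fadalhor → fafadalhor, fopulor → fofopulor, bofkol → bobofkol) repeat the first consonant+vowel as a prefix.
So felolot → fefelolot.

fefelolot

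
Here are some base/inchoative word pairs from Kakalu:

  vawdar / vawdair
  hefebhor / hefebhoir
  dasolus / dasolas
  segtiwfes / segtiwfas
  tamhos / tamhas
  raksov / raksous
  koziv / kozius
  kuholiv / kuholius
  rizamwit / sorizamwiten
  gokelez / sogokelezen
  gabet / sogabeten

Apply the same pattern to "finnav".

hefebhor and tamhos both have last vowel 'o' yet inflect differently (hefebhoir, tamhas), so the last vowel is not what conditions the rule; the final letter is.
"finnav" ends in -v. The stems ending in -v (raksov → raksous, koziv → kozius, kuholiv → kuholius) drop the final letter and add -us.
So finnav → finnaus.

finnaus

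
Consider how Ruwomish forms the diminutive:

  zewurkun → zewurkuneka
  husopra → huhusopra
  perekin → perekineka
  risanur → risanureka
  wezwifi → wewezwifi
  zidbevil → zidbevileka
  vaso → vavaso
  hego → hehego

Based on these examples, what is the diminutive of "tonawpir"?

wezwifi and zidbevil both have last vowel 'i' yet inflect differently (wewezwifi, zidbevileka), so the last vowel is not what conditions the rule; whether the stem ends in a vowel or a consonant is.
"tonawpir" ends in a consonant. The stems ending in a consonant (zidbevil → zidbevileka, zewurkun → zewurkuneka, perekin → perekineka) add -eka.
The other pattern: stems ending in a vowel repeat the first consonant+vowel as a prefix.
So tonawpir → tonawpireka.

tonawpireka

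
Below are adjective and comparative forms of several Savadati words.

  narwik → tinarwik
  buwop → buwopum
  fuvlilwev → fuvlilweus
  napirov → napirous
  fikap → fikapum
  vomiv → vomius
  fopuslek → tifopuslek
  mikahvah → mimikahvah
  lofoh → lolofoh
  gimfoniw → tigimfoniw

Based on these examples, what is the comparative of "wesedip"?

buwop and napirov both have last vowel 'o' yet inflect differently (buwopum, napirous), so the last vowel is not what conditions the rule; the final letter is.
"wesedip" ends in -p. The stems ending in -p (buwop → buwopum, fikap → fikapum) add -um.
The other patterns: stems ending in -v drop the final letter and add -us; stems ending in -h repeat the first consonant+vowel as a prefix; stems ending in -k or -w add the prefix ti-.
So wesedip → wesedipum.

wesedipum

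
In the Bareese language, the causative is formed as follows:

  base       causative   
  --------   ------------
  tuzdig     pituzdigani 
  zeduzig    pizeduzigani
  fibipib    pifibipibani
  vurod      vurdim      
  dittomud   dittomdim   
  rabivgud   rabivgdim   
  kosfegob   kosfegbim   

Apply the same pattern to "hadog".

fibipib and kosfegob both end in -b yet inflect differently (pifibipibani, kosfegbim), so the final letter is not what conditions the rule; the last vowel is.
"hadog" has last vowel 'o'. The stems whose last vowel is 'o' (vurod → vurdim, kosfegob → kosfegbim) delete the last vowel and add -im.
So hadog → hadgim.

hadgim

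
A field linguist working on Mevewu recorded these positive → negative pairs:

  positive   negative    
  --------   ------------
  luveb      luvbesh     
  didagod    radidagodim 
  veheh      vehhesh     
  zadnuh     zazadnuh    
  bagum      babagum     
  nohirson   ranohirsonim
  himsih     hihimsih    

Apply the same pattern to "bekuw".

bebekuw

"bekuw" has last vowel 'u'. The stems whose last vowel is 'u' (bagum → babagum, zadnuh → zazadnuh) repeat the first consonant+vowel as a prefix.
So bekuw → bebekuw.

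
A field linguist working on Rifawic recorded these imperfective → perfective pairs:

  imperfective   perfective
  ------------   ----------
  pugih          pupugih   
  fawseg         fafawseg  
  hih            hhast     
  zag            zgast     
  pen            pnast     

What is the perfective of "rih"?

rhast

pugih and hih both end in -h yet inflect differently (pupugih, hhast), so the final letter is not what conditions the rule; the number of vowels is.
"rih" has 1 vowel. The stems with 1 vowel (hih → hhast, zag → zgast, pen → pnast) delete the last vowel and add -ast.
The other pattern: stems with 2 vowels repeat the first consonant+vowel as a prefix.
So rih → rhast.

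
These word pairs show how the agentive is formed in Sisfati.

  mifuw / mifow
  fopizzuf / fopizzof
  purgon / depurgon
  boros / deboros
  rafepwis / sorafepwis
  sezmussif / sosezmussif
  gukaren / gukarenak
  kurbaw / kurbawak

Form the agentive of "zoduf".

boros and rafepwis both end in -s yet inflect differently (deboros, sorafepwis), so the final letter is not what conditions the rule; the last vowel is.
"zoduf" has last vowel 'u'. The stems whose last vowel is 'u' (mifuw → mifow, fopizzuf → fopizzof) change the last vowel to 'o'.
So zoduf → zodof.

zodof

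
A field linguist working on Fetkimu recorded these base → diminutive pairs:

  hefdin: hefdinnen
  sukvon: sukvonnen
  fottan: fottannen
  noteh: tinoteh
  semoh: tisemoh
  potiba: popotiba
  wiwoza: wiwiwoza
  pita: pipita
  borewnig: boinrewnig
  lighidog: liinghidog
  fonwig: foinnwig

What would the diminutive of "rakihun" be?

rakihunnen

sukvon and semoh both have last vowel 'o' yet inflect differently (sukvonnen, tisemoh), so the last vowel is not what conditions the rule; the final letter is.
"rakihun" ends in -n. The stems ending in -n (hefdin → hefdinnen, sukvon → sukvonnen, fottan → fottannen) double the final consonant and add -en.
The other patterns: stems ending in -h add the prefix ti-; stems ending in -a repeat the first consonant+vowel as a prefix; stems ending in -g insert -in- after the first vowel.
So rakihun → rakihunnen.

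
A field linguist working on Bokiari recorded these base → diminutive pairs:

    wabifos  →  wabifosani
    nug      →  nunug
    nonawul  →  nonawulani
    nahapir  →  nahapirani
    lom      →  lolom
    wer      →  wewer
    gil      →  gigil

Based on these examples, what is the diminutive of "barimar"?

barimarani

"barimar" has 3 vowels. The stems with 3 vowels (nahapir → nahapirani, wabifos → wabifosani, nonawul → nonawulani) add -ani.
So barimar → barimarani.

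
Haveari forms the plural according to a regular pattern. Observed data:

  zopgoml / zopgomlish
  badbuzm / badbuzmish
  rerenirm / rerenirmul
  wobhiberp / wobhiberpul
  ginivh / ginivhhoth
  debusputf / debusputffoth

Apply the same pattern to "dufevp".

dufevppoth

badbuzm and rerenirm both end in -m yet inflect differently (badbuzmish, rerenirmul), so the final letter is not what conditions the rule; the second-to-last letter is.
"dufevp" has second-to-last letter 'v'. The one such stem in the data (ginivh → ginivhhoth) doubles the final consonant and adds -oth (as does debusputf), so the same rule applies.
The other patterns: stems whose second-to-last letter is 'm' or 'z' add -ish; stems whose second-to-last letter is 'r' add -ul.
So dufevp → dufevppoth.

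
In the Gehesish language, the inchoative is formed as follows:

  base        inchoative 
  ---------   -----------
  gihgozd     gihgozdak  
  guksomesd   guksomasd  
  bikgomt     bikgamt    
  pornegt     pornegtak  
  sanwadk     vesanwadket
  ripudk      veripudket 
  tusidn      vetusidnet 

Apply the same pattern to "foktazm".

"foktazm" has second-to-last letter 'z'. The one such stem in the data (gihgozd → gihgozdak) adds -ak, so the same rule applies.
The other patterns: stems whose second-to-last letter is 'd' add ve- … -et around the stem; stems whose second-to-last letter is 'm' or 's' change the last vowel to 'a'.
So foktazm → foktazmak.

foktazmak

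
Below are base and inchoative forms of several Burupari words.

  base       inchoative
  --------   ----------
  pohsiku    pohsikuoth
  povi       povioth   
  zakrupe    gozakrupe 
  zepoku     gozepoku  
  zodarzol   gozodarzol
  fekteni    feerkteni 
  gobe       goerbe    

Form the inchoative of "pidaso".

pidasooth

pohsiku and zepoku both end in -u yet inflect differently (pohsikuoth, gozepoku), so the final letter is not what conditions the rule; the first letter is.
"pidaso" begins with p-. The stems beginning with p- (pohsiku → pohsikuoth, povi → povioth) add -oth.
So pidaso → pidasooth.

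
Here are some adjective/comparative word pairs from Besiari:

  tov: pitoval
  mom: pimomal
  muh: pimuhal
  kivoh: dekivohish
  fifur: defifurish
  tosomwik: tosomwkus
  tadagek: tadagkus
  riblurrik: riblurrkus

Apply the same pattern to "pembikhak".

pembikhkus

"pembikhak" has 3 vowels. The stems with 3 vowels (tosomwik → tosomwkus, tadagek → tadagkus, riblurrik → riblurrkus) delete the last vowel and add -us.
So pembikhak → pembikhkus.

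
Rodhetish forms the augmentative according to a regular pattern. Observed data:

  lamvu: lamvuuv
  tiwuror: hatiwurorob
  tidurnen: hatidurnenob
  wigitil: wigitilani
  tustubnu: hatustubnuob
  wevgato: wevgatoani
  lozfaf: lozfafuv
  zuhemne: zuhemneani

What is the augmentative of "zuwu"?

zuwuani

lamvu and tustubnu both end in -u yet inflect differently (lamvuuv, hatustubnuob), so the final letter is not what conditions the rule; the first letter is.
"zuwu" begins with z-. The one such stem in the data (zuhemne → zuhemneani) adds -ani, so the same rule applies.
The other patterns: stems beginning with l- add -uv; stems beginning with t- add ha- … -ob around the stem.
So zuwu → zuwuani.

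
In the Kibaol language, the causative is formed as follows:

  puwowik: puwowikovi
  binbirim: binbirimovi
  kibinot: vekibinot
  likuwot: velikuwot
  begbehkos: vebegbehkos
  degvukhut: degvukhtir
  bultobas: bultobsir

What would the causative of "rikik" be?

"rikik" has last vowel 'i'. The stems whose last vowel is 'i' (puwowik → puwowikovi, binbirim → binbirimovi) add -ovi.
The other patterns: stems whose last vowel is 'o' add the prefix ve-; stems whose last vowel is 'a' or 'u' delete the last vowel and add -ir.
So rikik → rikikovi.

rikikovi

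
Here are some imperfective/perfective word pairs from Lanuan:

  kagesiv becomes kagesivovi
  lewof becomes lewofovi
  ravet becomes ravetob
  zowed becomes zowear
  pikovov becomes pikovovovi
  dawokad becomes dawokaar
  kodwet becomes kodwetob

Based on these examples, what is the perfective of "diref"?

"diref" ends in -f. The one such stem in the data (lewof → lewofovi) adds -ovi, so the same rule applies.
The other patterns: stems ending in -t add -ob; stems ending in -d drop the final letter and add -ar.
So diref → direfovi.

direfovi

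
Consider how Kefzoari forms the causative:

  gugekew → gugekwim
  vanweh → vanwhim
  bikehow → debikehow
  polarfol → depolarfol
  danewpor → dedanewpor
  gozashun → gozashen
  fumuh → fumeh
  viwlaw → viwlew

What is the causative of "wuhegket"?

wuhegktim

gugekew and bikehow both end in -w yet inflect differently (gugekwim, debikehow), so the final letter is not what conditions the rule; the last vowel is.
"wuhegket" has last vowel 'e'. The stems whose last vowel is 'e' (gugekew → gugekwim, vanweh → vanwhim) delete the last vowel and add -im.
So wuhegket → wuhegktim.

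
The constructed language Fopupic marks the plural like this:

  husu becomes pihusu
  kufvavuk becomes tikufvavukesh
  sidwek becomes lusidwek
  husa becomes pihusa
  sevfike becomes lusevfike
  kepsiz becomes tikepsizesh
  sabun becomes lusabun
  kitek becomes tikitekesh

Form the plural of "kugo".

sidwek and kitek both end in -k yet inflect differently (lusidwek, tikitekesh), so the final letter is not what conditions the rule; the first letter is.
"kugo" begins with k-. The stems beginning with k- (kitek → tikitekesh, kufvavuk → tikufvavukesh, kepsiz → tikepsizesh) add ti- … -esh around the stem.
So kugo → tikugoesh.

tikugoesh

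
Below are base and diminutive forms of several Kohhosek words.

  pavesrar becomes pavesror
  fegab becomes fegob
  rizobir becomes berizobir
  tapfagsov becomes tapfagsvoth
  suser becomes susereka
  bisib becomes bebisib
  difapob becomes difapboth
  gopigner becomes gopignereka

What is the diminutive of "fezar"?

fezor

"fezar" has last vowel 'a'. The stems whose last vowel is 'a' (pavesrar → pavesror, fegab → fegob) change the last vowel to 'o'.
The other patterns: stems whose last vowel is 'o' delete the last vowel and add -oth; stems whose last vowel is 'e' add -eka; stems whose last vowel is 'i' add the prefix be-.
So fezar → fezor.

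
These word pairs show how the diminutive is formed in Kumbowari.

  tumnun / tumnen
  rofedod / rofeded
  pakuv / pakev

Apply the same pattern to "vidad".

Every pair shown (tumnun → tumnen, rofedod → rofeded, pakuv → pakev) follows the same rule: change the last vowel to 'e'.
So vidad → vided.

vided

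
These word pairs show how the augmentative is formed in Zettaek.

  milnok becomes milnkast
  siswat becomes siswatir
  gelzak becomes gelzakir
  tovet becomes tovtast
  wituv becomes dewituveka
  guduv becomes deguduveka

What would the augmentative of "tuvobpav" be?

tuvobpavir

"tuvobpav" has last vowel 'a'. The stems whose last vowel is 'a' (gelzak → gelzakir, siswat → siswatir) add -ir.
The other patterns: stems whose last vowel is 'u' add de- … -eka around the stem; stems whose last vowel is 'e' or 'o' delete the last vowel and add -ast.
So tuvobpav → tuvobpavir.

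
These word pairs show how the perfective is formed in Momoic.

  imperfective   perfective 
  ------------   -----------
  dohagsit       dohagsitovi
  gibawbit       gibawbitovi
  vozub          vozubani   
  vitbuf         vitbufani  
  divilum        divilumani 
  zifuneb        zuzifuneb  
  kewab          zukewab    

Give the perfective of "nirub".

vozub and zifuneb both end in -b yet inflect differently (vozubani, zuzifuneb), so the final letter is not what conditions the rule; the last vowel is.
"nirub" has last vowel 'u'. The stems whose last vowel is 'u' (vozub → vozubani, vitbuf → vitbufani, divilum → divilumani) add -ani.
The other patterns: stems whose last vowel is 'i' add -ovi; stems whose last vowel is 'a' or 'e' add the prefix zu-.
So nirub → nirubani.

nirubani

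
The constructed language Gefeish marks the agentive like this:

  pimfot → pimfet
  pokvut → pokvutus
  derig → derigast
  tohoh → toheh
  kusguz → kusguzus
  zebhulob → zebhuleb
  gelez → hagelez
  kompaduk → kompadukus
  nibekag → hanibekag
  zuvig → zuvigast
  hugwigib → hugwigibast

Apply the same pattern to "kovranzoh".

kovranzeh

zebhulob and hugwigib both end in -b yet inflect differently (zebhuleb, hugwigibast), so the final letter is not what conditions the rule; the last vowel is.
"kovranzoh" has last vowel 'o'. The stems whose last vowel is 'o' (tohoh → toheh, zebhulob → zebhuleb, pimfot → pimfet) change the last vowel to 'e'.
The other patterns: stems whose last vowel is 'i' add -ast; stems whose last vowel is 'u' add -us; stems whose last vowel is 'a' or 'e' add the prefix ha-.
So kovranzoh → kovranzeh.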